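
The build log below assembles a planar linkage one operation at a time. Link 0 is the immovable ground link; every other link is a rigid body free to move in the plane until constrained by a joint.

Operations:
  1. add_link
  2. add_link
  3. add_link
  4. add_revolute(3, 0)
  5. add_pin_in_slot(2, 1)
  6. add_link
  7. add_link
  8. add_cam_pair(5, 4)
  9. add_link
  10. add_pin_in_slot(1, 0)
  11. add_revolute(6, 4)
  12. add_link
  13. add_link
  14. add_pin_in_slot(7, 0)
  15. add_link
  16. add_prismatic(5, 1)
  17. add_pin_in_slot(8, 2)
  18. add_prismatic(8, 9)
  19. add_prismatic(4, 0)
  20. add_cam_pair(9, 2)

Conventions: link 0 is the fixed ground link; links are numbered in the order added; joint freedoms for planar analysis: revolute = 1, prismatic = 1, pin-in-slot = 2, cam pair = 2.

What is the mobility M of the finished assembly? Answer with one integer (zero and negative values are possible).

(L,J1,J2)=(1,0,0); link0 fixed
link1: (2,0,0)
link2: (3,0,0)
link3: (4,0,0)
R 3-0 [J1]: (4,1,0)
PS 2-1 [J2]: (4,1,1)
link4: (5,1,1)
link5: (6,1,1)
C 5-4 [J2]: (6,1,2)
link6: (7,1,2)
PS 1-0 [J2]: (7,1,3)
R 6-4 [J1]: (7,2,3)
link7: (8,2,3)
link8: (9,2,3)
PS 7-0 [J2]: (9,2,4)
link9: (10,2,4)
P 5-1 [J1]: (10,3,4)
PS 8-2 [J2]: (10,3,5)
P 8-9 [J1]: (10,4,5)
P 4-0 [J1]: (10,5,5)
C 9-2 [J2]: (10,5,6)
Grübler: 3·9 − 2·5 − 6 = 11

M = 11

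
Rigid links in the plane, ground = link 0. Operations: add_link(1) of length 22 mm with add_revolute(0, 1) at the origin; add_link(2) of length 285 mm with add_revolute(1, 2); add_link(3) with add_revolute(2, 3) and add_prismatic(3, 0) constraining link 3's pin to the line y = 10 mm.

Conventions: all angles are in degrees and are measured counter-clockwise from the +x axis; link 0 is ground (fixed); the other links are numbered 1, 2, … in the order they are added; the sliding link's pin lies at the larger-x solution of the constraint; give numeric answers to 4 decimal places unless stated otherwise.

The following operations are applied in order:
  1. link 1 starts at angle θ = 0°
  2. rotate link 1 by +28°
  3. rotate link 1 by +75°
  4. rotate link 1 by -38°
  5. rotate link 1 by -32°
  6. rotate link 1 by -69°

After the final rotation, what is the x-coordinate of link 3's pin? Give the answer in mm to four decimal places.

geometry: r = 22 mm, L = 285 mm, e = 10 mm; θ starts at 0°
rotate link 1 by +28°: θ ← 0° +28° = 28°
rotate link 1 by +75°: θ ← 28° +75° = 103°
rotate link 1 by -38°: θ ← 103° -38° = 65°
rotate link 1 by -32°: θ ← 65° -32° = 33°
rotate link 1 by -69°: θ ← 33° -69° = -36°
crank pin P = (r cos θ, r sin θ) = (17.798374, -12.931276)
h = r sin θ − e = -12.931276 − 10 = -22.931276
x = r cos θ + √(L² − h²) = 17.798374 + 284.075970 = 301.874344

301.8743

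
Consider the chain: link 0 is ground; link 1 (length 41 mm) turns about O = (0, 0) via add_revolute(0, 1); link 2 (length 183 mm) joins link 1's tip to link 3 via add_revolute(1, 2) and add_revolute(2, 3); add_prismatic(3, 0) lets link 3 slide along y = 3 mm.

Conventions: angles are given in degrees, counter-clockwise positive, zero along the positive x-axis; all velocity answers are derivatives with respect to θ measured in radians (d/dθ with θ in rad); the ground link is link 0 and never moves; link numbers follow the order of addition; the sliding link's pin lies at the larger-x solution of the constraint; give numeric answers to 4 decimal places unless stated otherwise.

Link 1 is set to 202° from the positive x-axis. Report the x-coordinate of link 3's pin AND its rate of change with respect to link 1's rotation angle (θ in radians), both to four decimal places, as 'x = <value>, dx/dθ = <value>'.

geometry: r = 41 mm, L = 183 mm, e = 3 mm
crank pin P = (r cos θ, r sin θ) = (-38.014538, -15.358870)
h = r sin θ − e = -15.358870 − 3 = -18.358870
x = r cos θ + √(L² − h²) = -38.014538 + 182.076775 = 144.062237
dx/dθ = −r sin θ − h·r cos θ/√(L² − h²) (θ in radians; h = -18.358870) = 11.525850

x = 144.0622, dx/dθ = 11.5259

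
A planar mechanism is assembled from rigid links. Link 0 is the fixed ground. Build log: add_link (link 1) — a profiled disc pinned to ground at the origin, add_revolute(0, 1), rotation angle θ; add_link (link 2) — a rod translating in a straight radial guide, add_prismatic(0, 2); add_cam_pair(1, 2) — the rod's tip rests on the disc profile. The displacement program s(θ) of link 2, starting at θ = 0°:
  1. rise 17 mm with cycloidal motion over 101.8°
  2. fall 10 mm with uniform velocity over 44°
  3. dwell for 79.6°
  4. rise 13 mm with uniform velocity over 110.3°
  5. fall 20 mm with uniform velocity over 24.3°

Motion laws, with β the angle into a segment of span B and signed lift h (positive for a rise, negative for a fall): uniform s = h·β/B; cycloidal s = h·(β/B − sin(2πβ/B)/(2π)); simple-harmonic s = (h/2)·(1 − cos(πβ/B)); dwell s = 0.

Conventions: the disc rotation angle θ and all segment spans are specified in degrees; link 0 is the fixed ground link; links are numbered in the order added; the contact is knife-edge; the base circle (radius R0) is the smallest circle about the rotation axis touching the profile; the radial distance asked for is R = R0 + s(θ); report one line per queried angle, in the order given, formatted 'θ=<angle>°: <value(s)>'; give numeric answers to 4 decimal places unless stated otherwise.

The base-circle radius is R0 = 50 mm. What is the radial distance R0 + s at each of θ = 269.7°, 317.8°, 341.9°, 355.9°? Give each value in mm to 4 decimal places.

seg 1 [0°–101.8°] cycloidal, h=17: full span → s += 17 → s = 17.0000
seg 2 [101.8°–145.8°] uniform, h=-10: full span → s += -10 → s = 7.0000
seg 3 [145.8°–225.4°] dwell: s stays 7.0000
seg 4 [225.4°–335.7°] uniform, h=13: θ=269.7° here. β=44.3, B=110.3. 13·44.3/110.3 = 5.2212 → s = 12.2212
seg 4 [225.4°–335.7°] uniform, h=13: θ=317.8° here. β=92.4, B=110.3. 13·92.4/110.3 = 10.8903 → s = 17.8903
seg 4 [225.4°–335.7°] uniform, h=13: full span → s += 13 → s = 20.0000
seg 5 [335.7°–360°] uniform, h=-20: θ=341.9° here. β=6.2, B=24.3. -20·6.2/24.3 = -5.1029 → s = 14.8971
seg 5 [335.7°–360°] uniform, h=-20: θ=355.9° here. β=20.2, B=24.3. -20·20.2/24.3 = -16.6255 → s = 3.3745
θ=269.7°: R = R0 + s = 50 + 12.2212 = 62.2212
θ=317.8°: R = R0 + s = 50 + 17.8903 = 67.8903
θ=341.9°: R = R0 + s = 50 + 14.8971 = 64.8971
θ=355.9°: R = R0 + s = 50 + 3.3745 = 53.3745

θ=269.7°: 62.2212
θ=317.8°: 67.8903
θ=341.9°: 64.8971
θ=355.9°: 53.3745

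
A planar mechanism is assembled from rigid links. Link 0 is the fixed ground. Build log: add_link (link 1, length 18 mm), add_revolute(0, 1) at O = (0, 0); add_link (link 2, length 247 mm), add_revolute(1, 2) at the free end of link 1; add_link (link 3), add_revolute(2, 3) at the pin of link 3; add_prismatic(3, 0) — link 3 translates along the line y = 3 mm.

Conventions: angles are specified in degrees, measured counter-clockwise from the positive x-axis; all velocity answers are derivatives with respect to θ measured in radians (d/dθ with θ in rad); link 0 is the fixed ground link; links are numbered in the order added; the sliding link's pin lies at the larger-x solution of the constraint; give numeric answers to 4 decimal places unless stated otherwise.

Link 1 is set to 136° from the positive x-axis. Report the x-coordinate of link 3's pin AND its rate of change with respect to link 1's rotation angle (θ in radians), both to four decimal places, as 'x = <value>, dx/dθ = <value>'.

geometry: r = 18 mm, L = 247 mm, e = 3 mm
crank pin P = (r cos θ, r sin θ) = (-12.948116, 12.503851)
h = r sin θ − e = 12.503851 − 3 = 9.503851
x = r cos θ + √(L² − h²) = -12.948116 + 246.817092 = 233.868975
dx/dθ = −r sin θ − h·r cos θ/√(L² − h²) (θ in radians; h = 9.503851) = -12.005275

x = 233.8690, dx/dθ = -12.0053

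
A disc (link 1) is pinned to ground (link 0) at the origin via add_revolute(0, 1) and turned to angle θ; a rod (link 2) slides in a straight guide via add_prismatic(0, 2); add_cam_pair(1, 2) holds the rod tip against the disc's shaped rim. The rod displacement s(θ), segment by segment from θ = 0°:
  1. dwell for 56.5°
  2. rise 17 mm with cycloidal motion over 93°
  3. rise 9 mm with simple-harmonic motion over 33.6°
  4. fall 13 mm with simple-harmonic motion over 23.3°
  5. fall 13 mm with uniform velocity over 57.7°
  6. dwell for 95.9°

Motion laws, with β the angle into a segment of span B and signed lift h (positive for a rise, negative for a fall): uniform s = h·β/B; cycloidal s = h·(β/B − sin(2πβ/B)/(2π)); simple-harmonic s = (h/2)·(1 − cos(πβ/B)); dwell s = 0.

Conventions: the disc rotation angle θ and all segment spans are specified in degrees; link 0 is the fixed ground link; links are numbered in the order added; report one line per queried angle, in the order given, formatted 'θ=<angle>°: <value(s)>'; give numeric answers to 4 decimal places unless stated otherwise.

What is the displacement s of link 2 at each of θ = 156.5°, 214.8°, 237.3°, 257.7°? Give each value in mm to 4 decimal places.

segment 1 (0° to 56.5°, dwell): s unchanged at 0.0000
segment 2 (56.5° to 149.5°, cycloidal, h = 17) is passed completely: s = 0.0000 + (17) = 17.0000
θ = 156.5° falls in segment 3 (149.5° to 183.1°, simple-harmonic, h = 9): β = 156.5 − 149.5 = 7°, B = 33.6°; Δs = 9/2·(1 − cos(π·0.2083)) = 0.9299; s = 17.0000 + 0.9299 = 17.9299
segment 3 (149.5° to 183.1°, simple-harmonic, h = 9) is passed completely: s = 17.0000 + (9) = 26.0000
segment 4 (183.1° to 206.4°, simple-harmonic, h = -13) is passed completely: s = 26.0000 + (-13) = 13.0000
θ = 214.8° falls in segment 5 (206.4° to 264.1°, uniform, h = -13): β = 214.8 − 206.4 = 8.4°, B = 57.7°; Δs = -13·8.4/57.7 = -1.8925; s = 13.0000 − 1.8925 = 11.1075
θ = 237.3° falls in segment 5 (206.4° to 264.1°, uniform, h = -13): β = 237.3 − 206.4 = 30.9°, B = 57.7°; Δs = -13·30.9/57.7 = -6.9619; s = 13.0000 − 6.9619 = 6.0381
θ = 257.7° falls in segment 5 (206.4° to 264.1°, uniform, h = -13): β = 257.7 − 206.4 = 51.3°, B = 57.7°; Δs = -13·51.3/57.7 = -11.5581; s = 13.0000 − 11.5581 = 1.4419

θ=156.5°: 17.9299
θ=214.8°: 11.1075
θ=237.3°: 6.0381
θ=257.7°: 1.4419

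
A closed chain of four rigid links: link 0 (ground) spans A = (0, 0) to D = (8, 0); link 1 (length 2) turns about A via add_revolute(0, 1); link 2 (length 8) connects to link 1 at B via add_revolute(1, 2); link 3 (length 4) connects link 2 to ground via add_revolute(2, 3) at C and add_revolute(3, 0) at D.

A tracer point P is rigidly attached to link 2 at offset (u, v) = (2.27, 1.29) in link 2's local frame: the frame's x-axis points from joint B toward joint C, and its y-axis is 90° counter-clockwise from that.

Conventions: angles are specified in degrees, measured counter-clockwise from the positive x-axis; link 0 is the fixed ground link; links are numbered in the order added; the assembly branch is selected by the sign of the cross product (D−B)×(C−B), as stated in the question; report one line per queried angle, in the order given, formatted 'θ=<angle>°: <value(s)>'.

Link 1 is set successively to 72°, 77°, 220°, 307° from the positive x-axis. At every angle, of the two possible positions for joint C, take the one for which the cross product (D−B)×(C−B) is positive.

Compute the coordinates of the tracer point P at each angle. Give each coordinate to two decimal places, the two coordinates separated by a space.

A=(0,0), D=(8.00,0)
θ=72°: B = A + 2.00·(cos72°, sin72°) = (0.6180, 1.9021)
θ=72°: |BD| = 7.6231
θ=72°: circle(B,8.00) ∩ circle(D,4.00): a=6.9599, h=3.9446
θ=72°:   candidates: C₊=(8.3420,3.9854) cross=30.070; C₋=(6.3735,-3.6544) cross=-30.070
θ=72°:   branch + wants cross > 0 → take C=(8.3420,3.9854) (cross=30.070)
θ=72°: ex = (C−B)/|BC| = (0.9655,0.2604); ey = (-0.2604,0.9655)
θ=72°: P = B + 2.27·ex + 1.29·ey = (2.4738,3.7387)
θ=77°: B = A + 2.00·(cos77°, sin77°) = (0.4499, 1.9487)
θ=77°: |BD| = 7.7975
θ=77°: circle(B,8.00) ∩ circle(D,4.00): a=6.9767, h=3.9149
θ=77°:   candidates: C₊=(8.1836,3.9958) cross=30.526; C₋=(6.2268,-3.5855) cross=-30.526
θ=77°:   branch + wants cross > 0 → take C=(8.1836,3.9958) (cross=30.526)
θ=77°: ex = (C−B)/|BC| = (0.9667,0.2559); ey = (-0.2559,0.9667)
θ=77°: P = B + 2.27·ex + 1.29·ey = (2.3142,3.7766)
θ=220°: B = A + 2.00·(cos220°, sin220°) = (-1.5321, -1.2856)
θ=220°: |BD| = 9.6184
θ=220°: circle(B,8.00) ∩ circle(D,4.00): a=7.3044, h=3.2627
θ=220°:   candidates: C₊=(5.2707,2.9242) cross=31.382; C₋=(6.1429,-3.5428) cross=-31.382
θ=220°:   branch + wants cross > 0 → take C=(5.2707,2.9242) (cross=31.382)
θ=220°: ex = (C−B)/|BC| = (0.8503,0.5262); ey = (-0.5262,0.8503)
θ=220°: P = B + 2.27·ex + 1.29·ey = (-0.2806,1.0059)
θ=307°: B = A + 2.00·(cos307°, sin307°) = (1.2036, -1.5973)
θ=307°: |BD| = 6.9815
θ=307°: circle(B,8.00) ∩ circle(D,4.00): a=6.9284, h=3.9996
θ=307°:   candidates: C₊=(7.0332,3.8814) cross=27.924; C₋=(8.8633,-3.9057) cross=-27.924
θ=307°:   branch + wants cross > 0 → take C=(7.0332,3.8814) (cross=27.924)
θ=307°: ex = (C−B)/|BC| = (0.7287,0.6848); ey = (-0.6848,0.7287)
θ=307°: P = B + 2.27·ex + 1.29·ey = (1.9743,0.8973)

θ=72°: 2.47 3.74
θ=77°: 2.31 3.78
θ=220°: -0.28 1.01
θ=307°: 1.97 0.90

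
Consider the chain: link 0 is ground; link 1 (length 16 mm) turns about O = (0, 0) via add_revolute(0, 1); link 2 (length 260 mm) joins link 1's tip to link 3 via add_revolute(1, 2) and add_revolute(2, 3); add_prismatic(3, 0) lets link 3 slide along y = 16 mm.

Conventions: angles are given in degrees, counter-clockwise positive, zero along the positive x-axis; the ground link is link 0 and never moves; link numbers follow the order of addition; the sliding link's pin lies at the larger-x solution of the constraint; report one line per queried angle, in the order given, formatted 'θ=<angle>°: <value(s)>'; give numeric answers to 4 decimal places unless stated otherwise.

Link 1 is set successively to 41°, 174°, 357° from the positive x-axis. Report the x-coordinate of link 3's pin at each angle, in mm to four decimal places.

geometry: r = 16 mm, L = 260 mm, e = 16 mm
θ=41°: crank pin P = (r cos θ, r sin θ) = (12.075353, 10.496944)
θ=41°: h = r sin θ − e = 10.496944 − 16 = -5.503056
θ=41°: x = r cos θ + √(L² − h²) = 12.075353 + 259.941756 = 272.017109
θ=174°: crank pin P = (r cos θ, r sin θ) = (-15.912350, 1.672455)
θ=174°: h = r sin θ − e = 1.672455 − 16 = -14.327545
θ=174°: x = r cos θ + √(L² − h²) = -15.912350 + 259.604933 = 243.692583
θ=357°: crank pin P = (r cos θ, r sin θ) = (15.978073, -0.837375)
θ=357°: h = r sin θ − e = -0.837375 − 16 = -16.837375
θ=357°: x = r cos θ + √(L² − h²) = 15.978073 + 259.454240 = 275.432313

θ=41°: 272.0171
θ=174°: 243.6926
θ=357°: 275.4323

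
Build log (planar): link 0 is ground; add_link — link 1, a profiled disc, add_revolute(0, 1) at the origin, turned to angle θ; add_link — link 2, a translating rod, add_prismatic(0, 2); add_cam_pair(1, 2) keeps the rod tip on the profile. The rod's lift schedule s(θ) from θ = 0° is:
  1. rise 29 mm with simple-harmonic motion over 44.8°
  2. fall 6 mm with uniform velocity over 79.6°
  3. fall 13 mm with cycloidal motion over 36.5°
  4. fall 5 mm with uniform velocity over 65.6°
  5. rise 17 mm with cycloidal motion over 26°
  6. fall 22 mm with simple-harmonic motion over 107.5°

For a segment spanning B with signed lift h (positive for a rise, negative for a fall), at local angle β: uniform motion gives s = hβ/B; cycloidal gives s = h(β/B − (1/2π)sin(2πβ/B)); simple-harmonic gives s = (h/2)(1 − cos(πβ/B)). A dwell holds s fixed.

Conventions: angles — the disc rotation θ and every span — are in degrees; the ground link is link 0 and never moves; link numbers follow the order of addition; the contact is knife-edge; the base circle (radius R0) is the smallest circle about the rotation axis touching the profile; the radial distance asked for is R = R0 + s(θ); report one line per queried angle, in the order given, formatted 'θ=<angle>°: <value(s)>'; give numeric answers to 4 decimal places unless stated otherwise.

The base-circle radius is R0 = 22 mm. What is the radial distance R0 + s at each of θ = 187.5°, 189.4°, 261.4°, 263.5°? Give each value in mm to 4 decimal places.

seg 1 [0°–44.8°] simple-harmonic, h=29: full span → s += 29 → s = 29.0000
seg 2 [44.8°–124.4°] uniform, h=-6: full span → s += -6 → s = 23.0000
seg 3 [124.4°–160.9°] cycloidal, h=-13: full span → s += -13 → s = 10.0000
seg 4 [160.9°–226.5°] uniform, h=-5: θ=187.5° here. β=26.6, B=65.6. -5·26.6/65.6 = -2.0274 → s = 7.9726
seg 4 [160.9°–226.5°] uniform, h=-5: θ=189.4° here. β=28.5, B=65.6. -5·28.5/65.6 = -2.1723 → s = 7.8277
seg 4 [160.9°–226.5°] uniform, h=-5: full span → s += -5 → s = 5.0000
seg 5 [226.5°–252.5°] cycloidal, h=17: full span → s += 17 → s = 22.0000
seg 6 [252.5°–360°] simple-harmonic, h=-22: θ=261.4° here. β=8.9, B=107.5. -22/2·(1 − cos(π·0.0828)) = -0.3700 → s = 21.6300
seg 6 [252.5°–360°] simple-harmonic, h=-22: θ=263.5° here. β=11, B=107.5. -22/2·(1 − cos(π·0.1023)) = -0.5635 → s = 21.4365
θ=187.5°: R = R0 + s = 22 + 7.9726 = 29.9726
θ=189.4°: R = R0 + s = 22 + 7.8277 = 29.8277
θ=261.4°: R = R0 + s = 22 + 21.6300 = 43.6300
θ=263.5°: R = R0 + s = 22 + 21.4365 = 43.4365

θ=187.5°: 29.9726
θ=189.4°: 29.8277
θ=261.4°: 43.6300
θ=263.5°: 43.4365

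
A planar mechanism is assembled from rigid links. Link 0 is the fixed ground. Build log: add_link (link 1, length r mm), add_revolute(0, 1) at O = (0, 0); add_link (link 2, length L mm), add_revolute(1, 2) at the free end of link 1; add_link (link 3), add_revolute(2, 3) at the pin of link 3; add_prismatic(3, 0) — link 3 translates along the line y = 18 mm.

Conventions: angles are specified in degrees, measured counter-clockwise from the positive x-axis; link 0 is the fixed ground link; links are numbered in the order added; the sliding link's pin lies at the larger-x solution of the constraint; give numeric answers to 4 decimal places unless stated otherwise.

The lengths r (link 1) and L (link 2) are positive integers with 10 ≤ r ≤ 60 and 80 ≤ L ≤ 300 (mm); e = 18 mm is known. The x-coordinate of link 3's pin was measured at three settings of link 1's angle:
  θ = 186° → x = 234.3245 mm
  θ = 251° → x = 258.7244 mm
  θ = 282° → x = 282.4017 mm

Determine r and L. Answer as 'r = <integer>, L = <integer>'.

constraint per measurement: (x − r cos θ)² + (r sin θ − e)² = L²
subtracting the θ₁ and θ₂ equations cancels the r² and L² terms:
r = (x₁² − x₂²) / (2[(x₁cos θ₁ + e sin θ₁) − (x₂cos θ₂ + e sin θ₂)]) = 45.0000 → r = 45
L² = (x₁ − r cos θ₁)² + (r sin θ₁ − e)² = 78399.9835 → L = 280.0000 → L = 280
check at θ₃=282°: x = 282.4017 (printed 282.4017) ✓

r = 45, L = 280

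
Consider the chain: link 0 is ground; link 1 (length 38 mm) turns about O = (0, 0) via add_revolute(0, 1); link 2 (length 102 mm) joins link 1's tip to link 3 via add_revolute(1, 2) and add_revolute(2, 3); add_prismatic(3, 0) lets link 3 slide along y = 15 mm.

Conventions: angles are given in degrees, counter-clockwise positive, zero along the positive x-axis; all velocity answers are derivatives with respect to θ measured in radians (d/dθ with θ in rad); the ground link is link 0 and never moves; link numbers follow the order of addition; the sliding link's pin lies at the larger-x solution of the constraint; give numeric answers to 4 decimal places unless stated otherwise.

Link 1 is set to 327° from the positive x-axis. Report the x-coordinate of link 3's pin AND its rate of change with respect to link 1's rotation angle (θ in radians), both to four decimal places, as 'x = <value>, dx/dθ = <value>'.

geometry: r = 38 mm, L = 102 mm, e = 15 mm
crank pin P = (r cos θ, r sin θ) = (31.869482, -20.696283)
h = r sin θ − e = -20.696283 − 15 = -35.696283
x = r cos θ + √(L² − h²) = 31.869482 + 95.549858 = 127.419340
dx/dθ = −r sin θ − h·r cos θ/√(L² − h²) (θ in radians; h = -35.696283) = 32.602340

x = 127.4193, dx/dθ = 32.6023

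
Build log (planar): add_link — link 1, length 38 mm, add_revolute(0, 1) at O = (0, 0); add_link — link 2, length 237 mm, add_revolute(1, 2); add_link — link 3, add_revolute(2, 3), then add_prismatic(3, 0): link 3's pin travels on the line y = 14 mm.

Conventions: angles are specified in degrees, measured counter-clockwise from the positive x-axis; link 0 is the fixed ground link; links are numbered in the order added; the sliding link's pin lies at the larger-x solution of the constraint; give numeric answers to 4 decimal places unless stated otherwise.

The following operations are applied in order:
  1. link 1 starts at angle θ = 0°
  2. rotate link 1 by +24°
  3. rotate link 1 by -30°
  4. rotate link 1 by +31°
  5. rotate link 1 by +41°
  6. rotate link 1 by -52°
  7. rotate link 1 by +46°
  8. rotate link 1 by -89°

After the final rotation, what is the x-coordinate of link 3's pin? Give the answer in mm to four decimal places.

geometry: r = 38 mm, L = 237 mm, e = 14 mm; θ starts at 0°
rotate link 1 by +24°: θ ← 0° +24° = 24°
rotate link 1 by -30°: θ ← 24° -30° = -6°
rotate link 1 by +31°: θ ← -6° +31° = 25°
rotate link 1 by +41°: θ ← 25° +41° = 66°
rotate link 1 by -52°: θ ← 66° -52° = 14°
rotate link 1 by +46°: θ ← 14° +46° = 60°
rotate link 1 by -89°: θ ← 60° -89° = -29°
crank pin P = (r cos θ, r sin θ) = (33.235549, -18.422766)
h = r sin θ − e = -18.422766 − 14 = -32.422766
x = r cos θ + √(L² − h²) = 33.235549 + 234.771728 = 268.007277

268.0073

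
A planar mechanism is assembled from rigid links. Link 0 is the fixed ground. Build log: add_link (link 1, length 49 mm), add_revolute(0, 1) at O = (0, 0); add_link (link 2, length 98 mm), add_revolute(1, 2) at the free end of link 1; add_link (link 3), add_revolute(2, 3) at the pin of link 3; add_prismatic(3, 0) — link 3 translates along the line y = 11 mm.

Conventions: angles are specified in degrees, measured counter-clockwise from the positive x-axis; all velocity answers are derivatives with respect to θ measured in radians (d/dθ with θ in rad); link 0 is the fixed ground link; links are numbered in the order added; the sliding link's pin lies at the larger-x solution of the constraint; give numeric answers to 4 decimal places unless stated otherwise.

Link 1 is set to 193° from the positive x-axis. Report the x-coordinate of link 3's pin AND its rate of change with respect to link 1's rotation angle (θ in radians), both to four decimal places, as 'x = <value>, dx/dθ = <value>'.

geometry: r = 49 mm, L = 98 mm, e = 11 mm
crank pin P = (r cos θ, r sin θ) = (-47.744133, -11.022602)
h = r sin θ − e = -11.022602 − 11 = -22.022602
x = r cos θ + √(L² − h²) = -47.744133 + 95.493482 = 47.749348
dx/dθ = −r sin θ − h·r cos θ/√(L² − h²) (θ in radians; h = -22.022602) = 0.011902

x = 47.7493, dx/dθ = 0.0119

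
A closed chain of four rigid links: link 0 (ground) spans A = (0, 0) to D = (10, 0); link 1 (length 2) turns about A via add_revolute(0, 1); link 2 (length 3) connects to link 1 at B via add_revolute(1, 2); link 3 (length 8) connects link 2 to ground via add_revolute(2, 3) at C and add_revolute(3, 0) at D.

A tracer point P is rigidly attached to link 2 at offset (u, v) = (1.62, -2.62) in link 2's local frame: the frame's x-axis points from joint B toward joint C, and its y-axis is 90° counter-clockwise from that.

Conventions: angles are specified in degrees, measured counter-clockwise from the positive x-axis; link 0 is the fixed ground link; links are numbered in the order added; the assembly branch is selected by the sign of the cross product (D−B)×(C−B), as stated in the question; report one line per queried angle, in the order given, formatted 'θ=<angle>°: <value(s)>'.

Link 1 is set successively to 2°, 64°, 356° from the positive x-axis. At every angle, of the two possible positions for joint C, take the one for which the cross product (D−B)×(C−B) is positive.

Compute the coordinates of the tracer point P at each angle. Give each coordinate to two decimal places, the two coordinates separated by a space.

A=(0,0), D=(10.00,0)
θ=2°: B = A + 2.00·(cos2°, sin2°) = (1.9988, 0.0698)
θ=2°: |BD| = 8.0015
θ=2°: circle(B,3.00) ∩ circle(D,8.00): a=0.5639, h=2.9465
θ=2°:   candidates: C₊=(2.5884,3.0113) cross=23.577; C₋=(2.5370,-2.8815) cross=-23.577
θ=2°:   branch + wants cross > 0 → take C=(2.5884,3.0113) (cross=23.577)
θ=2°: ex = (C−B)/|BC| = (0.1965,0.9805); ey = (-0.9805,0.1965)
θ=2°: P = B + 1.62·ex + -2.62·ey = (4.8861,1.1433)
θ=64°: B = A + 2.00·(cos64°, sin64°) = (0.8767, 1.7976)
θ=64°: |BD| = 9.2987
θ=64°: circle(B,3.00) ∩ circle(D,8.00): a=1.6919, h=2.4774
θ=64°:   candidates: C₊=(3.0157,3.9012) cross=23.036; C₋=(2.0578,-0.9601) cross=-23.036
θ=64°:   branch + wants cross > 0 → take C=(3.0157,3.9012) (cross=23.036)
θ=64°: ex = (C−B)/|BC| = (0.7130,0.7012); ey = (-0.7012,0.7130)
θ=64°: P = B + 1.62·ex + -2.62·ey = (3.8689,1.0655)
θ=356°: B = A + 2.00·(cos356°, sin356°) = (1.9951, -0.1395)
θ=356°: |BD| = 8.0061
θ=356°: circle(B,3.00) ∩ circle(D,8.00): a=0.5682, h=2.9457
θ=356°:   candidates: C₊=(2.5119,2.8156) cross=23.584; C₋=(2.6145,-3.0749) cross=-23.584
θ=356°:   branch + wants cross > 0 → take C=(2.5119,2.8156) (cross=23.584)
θ=356°: ex = (C−B)/|BC| = (0.1722,0.9851); ey = (-0.9851,0.1722)
θ=356°: P = B + 1.62·ex + -2.62·ey = (4.8550,1.0050)

θ=2°: 4.89 1.14
θ=64°: 3.87 1.07
θ=356°: 4.86 1.00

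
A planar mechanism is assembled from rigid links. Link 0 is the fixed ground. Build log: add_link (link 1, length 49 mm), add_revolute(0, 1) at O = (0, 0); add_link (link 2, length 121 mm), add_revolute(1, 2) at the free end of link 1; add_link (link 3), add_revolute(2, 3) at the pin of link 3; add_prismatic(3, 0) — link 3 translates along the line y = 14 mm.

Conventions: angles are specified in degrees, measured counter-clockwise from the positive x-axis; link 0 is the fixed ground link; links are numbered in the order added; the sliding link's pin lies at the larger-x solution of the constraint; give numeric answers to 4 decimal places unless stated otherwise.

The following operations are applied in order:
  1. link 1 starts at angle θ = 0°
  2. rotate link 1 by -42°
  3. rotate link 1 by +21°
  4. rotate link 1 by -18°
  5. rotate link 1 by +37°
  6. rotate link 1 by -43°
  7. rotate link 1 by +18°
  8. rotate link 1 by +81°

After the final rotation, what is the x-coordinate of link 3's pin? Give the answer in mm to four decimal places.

geometry: r = 49 mm, L = 121 mm, e = 14 mm; θ starts at 0°
rotate link 1 by -42°: θ ← 0° -42° = -42°
rotate link 1 by +21°: θ ← -42° +21° = -21°
rotate link 1 by -18°: θ ← -21° -18° = -39°
rotate link 1 by +37°: θ ← -39° +37° = -2°
rotate link 1 by -43°: θ ← -2° -43° = -45°
rotate link 1 by +18°: θ ← -45° +18° = -27°
rotate link 1 by +81°: θ ← -27° +81° = 54°
crank pin P = (r cos θ, r sin θ) = (28.801477, 39.641833)
h = r sin θ − e = 39.641833 − 14 = 25.641833
x = r cos θ + √(L² − h²) = 28.801477 + 118.251835 = 147.053312

147.0533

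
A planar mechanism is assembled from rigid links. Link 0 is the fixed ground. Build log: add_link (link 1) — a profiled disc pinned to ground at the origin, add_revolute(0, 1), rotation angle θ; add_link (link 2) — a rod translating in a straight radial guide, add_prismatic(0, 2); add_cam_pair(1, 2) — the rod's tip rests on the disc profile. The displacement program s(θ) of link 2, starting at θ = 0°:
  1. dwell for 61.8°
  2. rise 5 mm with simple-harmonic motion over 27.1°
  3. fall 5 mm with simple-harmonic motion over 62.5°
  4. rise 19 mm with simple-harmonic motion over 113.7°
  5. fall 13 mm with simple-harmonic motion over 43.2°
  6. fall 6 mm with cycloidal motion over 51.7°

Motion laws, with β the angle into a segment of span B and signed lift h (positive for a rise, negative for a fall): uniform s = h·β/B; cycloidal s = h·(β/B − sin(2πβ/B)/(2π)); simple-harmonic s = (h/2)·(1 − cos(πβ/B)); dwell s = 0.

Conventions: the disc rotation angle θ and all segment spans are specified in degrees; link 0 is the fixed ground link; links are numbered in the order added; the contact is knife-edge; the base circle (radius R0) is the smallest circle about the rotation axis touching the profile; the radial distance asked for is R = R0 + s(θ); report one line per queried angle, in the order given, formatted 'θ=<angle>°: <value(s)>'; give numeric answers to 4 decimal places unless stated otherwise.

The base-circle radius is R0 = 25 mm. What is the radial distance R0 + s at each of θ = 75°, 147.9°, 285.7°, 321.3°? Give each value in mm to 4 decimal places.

seg 1 [0°–61.8°] dwell: s stays 0.0000
seg 2 [61.8°–88.9°] simple-harmonic, h=5: θ=75° here. β=13.2, B=27.1. 5/2·(1 − cos(π·0.4871)) = 2.3986 → s = 2.3986
seg 2 [61.8°–88.9°] simple-harmonic, h=5: full span → s += 5 → s = 5.0000
seg 3 [88.9°–151.4°] simple-harmonic, h=-5: θ=147.9° here. β=59, B=62.5. -5/2·(1 − cos(π·0.9440)) = -4.9614 → s = 0.0386
seg 3 [88.9°–151.4°] simple-harmonic, h=-5: full span → s += -5 → s = 0.0000
seg 4 [151.4°–265.1°] simple-harmonic, h=19: full span → s += 19 → s = 19.0000
seg 5 [265.1°–308.3°] simple-harmonic, h=-13: θ=285.7° here. β=20.6, B=43.2. -13/2·(1 − cos(π·0.4769)) = -6.0277 → s = 12.9723
seg 5 [265.1°–308.3°] simple-harmonic, h=-13: full span → s += -13 → s = 6.0000
seg 6 [308.3°–360°] cycloidal, h=-6: θ=321.3° here. β=13, B=51.7. -6·(0.2515 − sin(2π·0.2515)/(2π)) = -0.5538 → s = 5.4462
θ=75°: R = R0 + s = 25 + 2.3986 = 27.3986
θ=147.9°: R = R0 + s = 25 + 0.0386 = 25.0386
θ=285.7°: R = R0 + s = 25 + 12.9723 = 37.9723
θ=321.3°: R = R0 + s = 25 + 5.4462 = 30.4462

θ=75°: 27.3986
θ=147.9°: 25.0386
θ=285.7°: 37.9723
θ=321.3°: 30.4462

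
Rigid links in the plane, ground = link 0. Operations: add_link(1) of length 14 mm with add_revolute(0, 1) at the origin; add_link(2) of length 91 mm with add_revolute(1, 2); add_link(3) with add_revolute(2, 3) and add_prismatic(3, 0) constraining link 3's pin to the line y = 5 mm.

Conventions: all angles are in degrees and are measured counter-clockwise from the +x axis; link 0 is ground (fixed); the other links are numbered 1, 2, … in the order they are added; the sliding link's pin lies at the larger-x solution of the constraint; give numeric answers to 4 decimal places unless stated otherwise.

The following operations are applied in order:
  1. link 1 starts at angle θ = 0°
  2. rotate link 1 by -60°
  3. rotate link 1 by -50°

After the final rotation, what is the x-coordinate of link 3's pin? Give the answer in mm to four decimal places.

geometry: r = 14 mm, L = 91 mm, e = 5 mm; θ starts at 0°
rotate link 1 by -60°: θ ← 0° -60° = -60°
rotate link 1 by -50°: θ ← -60° -50° = -110°
crank pin P = (r cos θ, r sin θ) = (-4.788282, -13.155697)
h = r sin θ − e = -13.155697 − 5 = -18.155697
x = r cos θ + √(L² − h²) = -4.788282 + 89.170459 = 84.382177

84.3822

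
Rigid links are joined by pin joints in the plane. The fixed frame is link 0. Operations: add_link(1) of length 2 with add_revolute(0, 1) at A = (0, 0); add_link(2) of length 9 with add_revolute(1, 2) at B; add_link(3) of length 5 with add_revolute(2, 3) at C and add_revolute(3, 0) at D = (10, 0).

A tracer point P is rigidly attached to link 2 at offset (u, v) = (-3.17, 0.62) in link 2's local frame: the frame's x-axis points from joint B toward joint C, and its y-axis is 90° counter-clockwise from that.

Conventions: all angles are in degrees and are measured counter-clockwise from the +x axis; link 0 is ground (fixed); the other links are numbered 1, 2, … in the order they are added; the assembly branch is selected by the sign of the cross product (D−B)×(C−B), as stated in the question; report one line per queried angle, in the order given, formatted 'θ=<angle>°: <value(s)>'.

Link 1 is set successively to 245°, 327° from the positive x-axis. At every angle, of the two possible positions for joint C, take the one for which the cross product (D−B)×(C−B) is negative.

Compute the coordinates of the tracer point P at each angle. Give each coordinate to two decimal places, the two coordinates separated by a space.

A=(0,0), D=(10.00,0)
θ=245°: B = A + 2.00·(cos245°, sin245°) = (-0.8452, -1.8126)
θ=245°: |BD| = 10.9957
θ=245°: circle(B,9.00) ∩ circle(D,5.00): a=8.0443, h=4.0360
θ=245°:   candidates: C₊=(6.4237,3.4943) cross=44.379; C₋=(7.7543,-4.4673) cross=-44.379
θ=245°:   branch - wants cross < 0 → take C=(7.7543,-4.4673) (cross=-44.379)
θ=245°: ex = (C−B)/|BC| = (0.9555,-0.2950); ey = (0.2950,0.9555)
θ=245°: P = B + -3.17·ex + 0.62·ey = (-3.6913,-0.2852)
θ=327°: B = A + 2.00·(cos327°, sin327°) = (1.6773, -1.0893)
θ=327°: |BD| = 8.3936
θ=327°: circle(B,9.00) ∩ circle(D,5.00): a=7.5327, h=4.9253
θ=327°:   candidates: C₊=(8.5071,4.7719) cross=41.341; C₋=(9.7855,-4.9954) cross=-41.341
θ=327°:   branch - wants cross < 0 → take C=(9.7855,-4.9954) (cross=-41.341)
θ=327°: ex = (C−B)/|BC| = (0.9009,-0.4340); ey = (0.4340,0.9009)
θ=327°: P = B + -3.17·ex + 0.62·ey = (-0.9094,0.8451)

θ=245°: -3.69 -0.29
θ=327°: -0.91 0.85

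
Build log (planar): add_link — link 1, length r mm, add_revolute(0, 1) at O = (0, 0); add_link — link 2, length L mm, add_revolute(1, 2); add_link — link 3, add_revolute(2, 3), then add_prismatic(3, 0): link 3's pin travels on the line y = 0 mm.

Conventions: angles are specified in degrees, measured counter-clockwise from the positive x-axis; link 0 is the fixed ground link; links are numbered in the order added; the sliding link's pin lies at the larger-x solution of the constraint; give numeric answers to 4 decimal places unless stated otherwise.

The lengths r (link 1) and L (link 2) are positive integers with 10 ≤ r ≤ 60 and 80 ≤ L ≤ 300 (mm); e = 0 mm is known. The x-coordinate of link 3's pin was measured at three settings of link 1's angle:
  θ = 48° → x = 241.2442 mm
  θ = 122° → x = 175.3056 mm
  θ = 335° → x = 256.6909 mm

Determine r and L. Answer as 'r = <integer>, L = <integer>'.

constraint per measurement: (x − r cos θ)² + (r sin θ − e)² = L²
subtracting the θ₁ and θ₂ equations cancels the r² and L² terms:
r = (x₁² − x₂²) / (2[(x₁cos θ₁ + e sin θ₁) − (x₂cos θ₂ + e sin θ₂)]) = 53.9999 → r = 54
L² = (x₁ − r cos θ₁)² + (r sin θ₁ − e)² = 43680.9852 → L = 209.0000 → L = 209
check at θ₃=335°: x = 256.6909 (printed 256.6909) ✓

r = 54, L = 209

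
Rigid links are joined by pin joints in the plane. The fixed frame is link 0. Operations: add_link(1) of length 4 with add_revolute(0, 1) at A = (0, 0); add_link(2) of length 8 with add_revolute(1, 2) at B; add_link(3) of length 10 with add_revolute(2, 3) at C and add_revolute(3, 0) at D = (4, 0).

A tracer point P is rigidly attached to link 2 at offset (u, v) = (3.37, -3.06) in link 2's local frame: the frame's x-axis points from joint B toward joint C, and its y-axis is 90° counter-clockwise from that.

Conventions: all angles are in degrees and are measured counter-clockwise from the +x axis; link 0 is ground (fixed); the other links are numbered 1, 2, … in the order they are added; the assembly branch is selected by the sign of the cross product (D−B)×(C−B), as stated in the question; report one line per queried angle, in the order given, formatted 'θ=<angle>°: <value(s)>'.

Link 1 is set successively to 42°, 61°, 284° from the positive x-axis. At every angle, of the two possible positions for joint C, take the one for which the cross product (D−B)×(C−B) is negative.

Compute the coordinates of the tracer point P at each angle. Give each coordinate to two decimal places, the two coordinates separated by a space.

A=(0,0), D=(4.00,0)
θ=42°: B = A + 4.00·(cos42°, sin42°) = (2.9726, 2.6765)
θ=42°: |BD| = 2.8669
θ=42°: circle(B,8.00) ∩ circle(D,10.00): a=-4.8450, h=6.3660
θ=42°:   candidates: C₊=(7.1795,9.4811) cross=18.251; C₋=(-4.7069,4.9183) cross=-18.251
θ=42°:   branch - wants cross < 0 → take C=(-4.7069,4.9183) (cross=-18.251)
θ=42°: ex = (C−B)/|BC| = (-0.9599,0.2802); ey = (-0.2802,-0.9599)
θ=42°: P = B + 3.37·ex + -3.06·ey = (0.5951,6.5583)
θ=61°: B = A + 4.00·(cos61°, sin61°) = (1.9392, 3.4985)
θ=61°: |BD| = 4.0603
θ=61°: circle(B,8.00) ∩ circle(D,10.00): a=-2.4030, h=7.6306
θ=61°:   candidates: C₊=(7.2943,9.4418) cross=30.982; C₋=(-5.8551,1.6962) cross=-30.982
θ=61°:   branch - wants cross < 0 → take C=(-5.8551,1.6962) (cross=-30.982)
θ=61°: ex = (C−B)/|BC| = (-0.9743,-0.2253); ey = (0.2253,-0.9743)
θ=61°: P = B + 3.37·ex + -3.06·ey = (-2.0335,5.7206)
θ=284°: B = A + 4.00·(cos284°, sin284°) = (0.9677, -3.8812)
θ=284°: |BD| = 4.9253
θ=284°: circle(B,8.00) ∩ circle(D,10.00): a=-1.1920, h=7.9107
θ=284°:   candidates: C₊=(-5.9999,0.0499) cross=38.963; C₋=(6.4676,-9.6908) cross=-38.963
θ=284°:   branch - wants cross < 0 → take C=(6.4676,-9.6908) (cross=-38.963)
θ=284°: ex = (C−B)/|BC| = (0.6875,-0.7262); ey = (0.7262,0.6875)
θ=284°: P = B + 3.37·ex + -3.06·ey = (1.0623,-8.4322)

θ=42°: 0.60 6.56
θ=61°: -2.03 5.72
θ=284°: 1.06 -8.43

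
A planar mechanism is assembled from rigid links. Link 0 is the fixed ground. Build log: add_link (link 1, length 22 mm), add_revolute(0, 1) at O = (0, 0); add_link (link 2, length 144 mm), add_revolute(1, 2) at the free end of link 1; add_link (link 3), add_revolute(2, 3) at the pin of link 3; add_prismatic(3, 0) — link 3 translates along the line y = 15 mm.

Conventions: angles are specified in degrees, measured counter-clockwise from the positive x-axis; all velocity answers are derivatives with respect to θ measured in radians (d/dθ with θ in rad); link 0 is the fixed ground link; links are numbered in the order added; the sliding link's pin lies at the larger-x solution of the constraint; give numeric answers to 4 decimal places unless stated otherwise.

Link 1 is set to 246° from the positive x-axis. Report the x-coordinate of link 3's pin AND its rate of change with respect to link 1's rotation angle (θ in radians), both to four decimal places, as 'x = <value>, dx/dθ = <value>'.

geometry: r = 22 mm, L = 144 mm, e = 15 mm
crank pin P = (r cos θ, r sin θ) = (-8.948206, -20.098000)
h = r sin θ − e = -20.098000 − 15 = -35.098000
x = r cos θ + √(L² − h²) = -8.948206 + 139.657189 = 130.708983
dx/dθ = −r sin θ − h·r cos θ/√(L² − h²) (θ in radians; h = -35.098000) = 17.849178

x = 130.7090, dx/dθ = 17.8492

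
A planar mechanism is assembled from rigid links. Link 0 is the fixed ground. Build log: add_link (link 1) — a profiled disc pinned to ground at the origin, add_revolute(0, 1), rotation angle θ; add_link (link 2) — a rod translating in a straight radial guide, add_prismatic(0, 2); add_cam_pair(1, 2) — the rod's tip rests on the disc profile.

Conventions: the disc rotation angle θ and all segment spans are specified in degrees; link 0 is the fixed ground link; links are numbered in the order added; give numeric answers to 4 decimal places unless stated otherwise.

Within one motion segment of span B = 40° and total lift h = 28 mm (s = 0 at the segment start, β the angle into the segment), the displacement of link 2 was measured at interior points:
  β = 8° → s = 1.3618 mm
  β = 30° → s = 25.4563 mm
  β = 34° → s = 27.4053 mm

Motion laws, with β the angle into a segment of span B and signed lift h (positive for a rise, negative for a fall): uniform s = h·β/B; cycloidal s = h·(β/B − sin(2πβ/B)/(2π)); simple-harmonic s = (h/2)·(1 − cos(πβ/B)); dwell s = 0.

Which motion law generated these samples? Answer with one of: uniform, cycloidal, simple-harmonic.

candidates at β/B = r: uniform s = h·r (linear in β); cycloidal s = h·(r − sin(2πr)/(2π)); simple-harmonic s = (h/2)(1 − cos(πr))
β=8°: printed 1.3618 | uniform 5.6000, cycloidal 1.3618, simple-harmonic 2.6738
β=30°: printed 25.4563 | uniform 21.0000, cycloidal 25.4563, simple-harmonic 23.8995
β=34°: printed 27.4053 | uniform 23.8000, cycloidal 27.4053, simple-harmonic 26.4741
only one law matches every sample → cycloidal

cycloidal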